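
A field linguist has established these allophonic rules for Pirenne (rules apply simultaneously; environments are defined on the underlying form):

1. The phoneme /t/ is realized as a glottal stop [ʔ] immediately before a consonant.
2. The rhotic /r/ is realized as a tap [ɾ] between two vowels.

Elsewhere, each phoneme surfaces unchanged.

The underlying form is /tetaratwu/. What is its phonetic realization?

[tetaɾaʔwu]

/t/ (word-initial) fails the environment for rule 1, so it stays [t].
/e/ stays [e].
/t/ (between /e/ and /a/): rule 1 targets it, but not immediately before a consonant → unchanged [t].
/a/ stays [a].
Rule 2 applies to /r/ (between /a/ and /a/: between two vowels) → [ɾ].
/a/ — not in any rule's target class → [a].
/t/ (between /a/ and /w/) occurs immediately before a consonant → [ʔ] by rule 1.
/w/ (between /t/ and /u/) is unaffected → [w].
/u/ (word-final): no rule targets it → [u].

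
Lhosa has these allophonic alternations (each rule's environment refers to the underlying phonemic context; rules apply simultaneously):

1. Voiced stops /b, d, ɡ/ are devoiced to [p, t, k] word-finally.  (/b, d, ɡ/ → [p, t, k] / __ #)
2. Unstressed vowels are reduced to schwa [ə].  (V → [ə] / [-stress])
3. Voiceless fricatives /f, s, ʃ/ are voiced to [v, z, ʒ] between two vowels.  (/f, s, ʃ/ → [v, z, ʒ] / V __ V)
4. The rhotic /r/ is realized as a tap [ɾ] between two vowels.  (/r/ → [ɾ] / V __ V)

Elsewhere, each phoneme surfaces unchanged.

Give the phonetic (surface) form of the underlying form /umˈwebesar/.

[əmˈwebəzər]

/u/ meets the environment for rule 2 (in an unstressed syllable) → [ə].
/m/ — not in any rule's target class → [m].
/w/ (between /m/ and /e/): no rule targets it → [w].
/e/ — between /w/ and /b/; rule 2 does not apply here → [e].
/b/ (between /e/ and /e/) fails the environment for rule 1, so it stays [b].
Rule 2 applies to /e/ (between /b/ and /s/: in an unstressed syllable) → [ə].
/s/ meets the environment for rule 3 (between two vowels) → [z].
/a/ — between /s/ and /r/, in an unstressed syllable — surfaces as [ə] (rule 2).
/r/ (word-final) fails the environment for rule 4, so it stays [r].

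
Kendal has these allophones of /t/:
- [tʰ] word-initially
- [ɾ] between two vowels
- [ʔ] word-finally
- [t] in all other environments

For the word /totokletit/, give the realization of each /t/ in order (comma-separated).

[tʰ], [ɾ], [ɾ], [ʔ]

Occurrence 1 (position 1): word-initially → [tʰ].
Occurrence 2 (position 3): between two vowels → [ɾ].
Occurrence 3 (position 8): between two vowels → [ɾ].
Occurrence 4 (position 10): word-finally → [ʔ].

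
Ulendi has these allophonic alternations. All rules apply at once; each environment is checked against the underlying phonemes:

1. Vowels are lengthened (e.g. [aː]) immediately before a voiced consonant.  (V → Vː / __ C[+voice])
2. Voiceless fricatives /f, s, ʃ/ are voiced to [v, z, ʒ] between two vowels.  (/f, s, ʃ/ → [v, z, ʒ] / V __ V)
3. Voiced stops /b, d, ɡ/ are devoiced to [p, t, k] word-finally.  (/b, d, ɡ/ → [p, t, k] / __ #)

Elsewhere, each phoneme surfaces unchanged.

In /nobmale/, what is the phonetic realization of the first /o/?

/o/ — between /n/ and /b/, before a voiced consonant — surfaces as [oː] (rule 1).

[oː]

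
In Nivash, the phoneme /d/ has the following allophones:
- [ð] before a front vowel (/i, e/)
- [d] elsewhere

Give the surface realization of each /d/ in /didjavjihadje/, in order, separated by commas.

Occurrence 1 (position 1): before a front vowel (/i, e/) → [ð].
Occurrence 2 (position 3): no conditioning environment matches → elsewhere allophone [d].
Occurrence 3 (position 11): no conditioning environment matches → elsewhere allophone [d].

[ð], [d], [d]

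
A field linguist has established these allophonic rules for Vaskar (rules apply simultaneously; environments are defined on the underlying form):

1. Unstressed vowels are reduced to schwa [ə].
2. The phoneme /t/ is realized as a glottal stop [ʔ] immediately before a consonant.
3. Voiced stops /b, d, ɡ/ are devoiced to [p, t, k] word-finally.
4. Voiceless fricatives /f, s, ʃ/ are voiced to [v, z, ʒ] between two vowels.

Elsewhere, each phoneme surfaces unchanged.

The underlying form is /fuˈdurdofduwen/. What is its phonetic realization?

/f/ — word-initial; rule 4 does not apply here → [f].
/u/ meets the environment for rule 1 (in an unstressed syllable) → [ə].
/d/ — between /u/ and /u/; rule 3 does not apply here → [d].
/u/ — between /d/ and /r/; rule 1 does not apply here → [u].
/r/ stays [r].
/d/ (between /r/ and /o/) fails the environment for rule 3, so it stays [d].
/o/ meets the environment for rule 1 (in an unstressed syllable) → [ə].
/f/ — between /o/ and /d/; rule 4 does not apply here → [f].
/d/ — between /f/ and /u/; rule 3 does not apply here → [d].
/u/ — between /d/ and /w/, in an unstressed syllable — surfaces as [ə] (rule 1).
/w/ stays [w].
/e/ meets the environment for rule 1 (in an unstressed syllable) → [ə].
/n/ (word-final) is unaffected → [n].

[fəˈdurdəfdəwən]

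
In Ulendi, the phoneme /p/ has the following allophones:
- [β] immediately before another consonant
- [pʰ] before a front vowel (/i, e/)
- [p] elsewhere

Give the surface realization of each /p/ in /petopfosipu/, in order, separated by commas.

[pʰ], [β], [p]

Occurrence 1 (position 1): before a front vowel (/i, e/) → [pʰ].
Occurrence 2 (position 5): immediately before another consonant → [β].
Occurrence 3 (position 10): no conditioning environment matches → elsewhere allophone [p].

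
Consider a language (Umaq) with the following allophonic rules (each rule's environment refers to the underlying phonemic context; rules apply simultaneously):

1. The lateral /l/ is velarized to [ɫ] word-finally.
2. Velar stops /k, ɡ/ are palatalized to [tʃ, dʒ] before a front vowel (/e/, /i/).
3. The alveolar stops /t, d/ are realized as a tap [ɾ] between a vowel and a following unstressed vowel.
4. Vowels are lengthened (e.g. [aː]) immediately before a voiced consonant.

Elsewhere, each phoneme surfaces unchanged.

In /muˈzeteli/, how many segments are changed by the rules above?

3

Segments that undergo a rule: /u/ → [uː] (rule 4); /t/ → [ɾ] (rule 3); /e/ → [eː] (rule 4).
All other segments surface unchanged.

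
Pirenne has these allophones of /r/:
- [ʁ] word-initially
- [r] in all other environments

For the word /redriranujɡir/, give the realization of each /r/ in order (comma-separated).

[ʁ], [r], [r], [r]

Occurrence 1 (position 1): word-initially → [ʁ].
Occurrence 2 (position 4): no conditioning environment matches → elsewhere allophone [r].
Occurrence 3 (position 6): no conditioning environment matches → elsewhere allophone [r].
Occurrence 4 (position 13): no conditioning environment matches → elsewhere allophone [r].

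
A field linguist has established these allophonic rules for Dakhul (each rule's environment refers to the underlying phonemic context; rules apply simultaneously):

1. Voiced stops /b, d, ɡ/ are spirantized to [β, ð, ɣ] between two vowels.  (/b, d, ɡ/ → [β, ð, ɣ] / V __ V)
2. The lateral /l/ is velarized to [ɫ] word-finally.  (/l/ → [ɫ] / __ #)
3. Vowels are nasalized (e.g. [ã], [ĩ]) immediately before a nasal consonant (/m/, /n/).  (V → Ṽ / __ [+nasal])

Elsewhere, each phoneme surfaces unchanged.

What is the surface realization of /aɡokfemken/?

[aɣokfẽmkẽn]

/a/ (word-initial) is in the target of rule 3 but the environment (before a nasal consonant) is not met → [a].
/ɡ/ — between /a/ and /o/, between two vowels — surfaces as [ɣ] (rule 1).
/o/ (between /ɡ/ and /k/) fails the environment for rule 3, so it stays [o].
/k/ stays [k].
/f/ — not in any rule's target class → [f].
Rule 3 applies to /e/ (between /f/ and /m/: before a nasal consonant) → [ẽ].
/m/ — not in any rule's target class → [m].
/k/ stays [k].
/e/ — between /k/ and /n/, before a nasal consonant — surfaces as [ẽ] (rule 3).
/n/ stays [n].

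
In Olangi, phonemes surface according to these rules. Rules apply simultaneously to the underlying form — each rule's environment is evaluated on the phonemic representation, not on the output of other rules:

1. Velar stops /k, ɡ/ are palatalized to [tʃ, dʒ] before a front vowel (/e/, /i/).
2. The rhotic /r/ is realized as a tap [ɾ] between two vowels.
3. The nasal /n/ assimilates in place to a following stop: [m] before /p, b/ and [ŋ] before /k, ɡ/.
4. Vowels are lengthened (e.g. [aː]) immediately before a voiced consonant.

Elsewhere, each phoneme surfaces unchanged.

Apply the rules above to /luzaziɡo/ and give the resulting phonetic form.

/l/ — not in any rule's target class → [l].
Rule 4 applies to /u/ (between /l/ and /z/: before a voiced consonant) → [uː].
/z/ — not in any rule's target class → [z].
/a/ (between /z/ and /z/): before a voiced consonant, so rule 4 applies → [aː].
/z/ stays [z].
/i/ (between /z/ and /ɡ/) occurs before a voiced consonant → [iː] by rule 4.
/ɡ/ (between /i/ and /o/): rule 1 targets it, but not before a front vowel → unchanged [ɡ].
/o/ — word-final; rule 4 does not apply here → [o].

[luːzaːziːɡo]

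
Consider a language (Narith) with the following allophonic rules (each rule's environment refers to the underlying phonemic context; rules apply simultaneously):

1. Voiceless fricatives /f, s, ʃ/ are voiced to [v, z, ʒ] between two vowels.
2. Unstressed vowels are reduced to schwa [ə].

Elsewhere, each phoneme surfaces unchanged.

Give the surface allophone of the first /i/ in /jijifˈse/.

/i/ (between /j/ and /j/) occurs in an unstressed syllable → [ə] by rule 2.

[ə]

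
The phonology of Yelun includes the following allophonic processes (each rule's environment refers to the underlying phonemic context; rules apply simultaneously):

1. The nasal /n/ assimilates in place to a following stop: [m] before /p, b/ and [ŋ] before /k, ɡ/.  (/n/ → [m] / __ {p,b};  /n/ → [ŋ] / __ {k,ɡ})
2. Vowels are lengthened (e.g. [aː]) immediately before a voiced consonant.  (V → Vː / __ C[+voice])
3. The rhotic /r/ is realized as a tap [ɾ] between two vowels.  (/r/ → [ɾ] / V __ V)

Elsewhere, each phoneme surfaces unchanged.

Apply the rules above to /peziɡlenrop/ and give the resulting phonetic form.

[peːziːɡleːnrop]

/p/ (word-initial): no rule targets it → [p].
Rule 2 applies to /e/ (between /p/ and /z/: before a voiced consonant) → [eː].
/z/ (between /e/ and /i/): no rule targets it → [z].
/i/ (between /z/ and /ɡ/) occurs before a voiced consonant → [iː] by rule 2.
/ɡ/ — not in any rule's target class → [ɡ].
/l/ (between /ɡ/ and /e/): no rule targets it → [l].
/e/ meets the environment for rule 2 (before a voiced consonant) → [eː].
/n/ — between /e/ and /r/; rule 1 does not apply here → [n].
/r/ (between /n/ and /o/): rule 3 targets it, but not between two vowels → unchanged [r].
/o/ — between /r/ and /p/; rule 2 does not apply here → [o].
/p/ stays [p].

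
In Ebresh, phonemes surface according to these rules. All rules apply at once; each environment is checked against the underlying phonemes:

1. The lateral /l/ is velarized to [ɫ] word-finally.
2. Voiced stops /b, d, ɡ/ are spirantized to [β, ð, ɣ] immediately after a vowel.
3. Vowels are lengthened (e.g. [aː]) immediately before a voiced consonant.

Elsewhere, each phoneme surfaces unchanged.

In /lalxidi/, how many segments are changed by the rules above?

Segments that undergo a rule: /a/ → [aː] (rule 3); /i/ → [iː] (rule 3); /d/ → [ð] (rule 2).
All other segments surface unchanged.

3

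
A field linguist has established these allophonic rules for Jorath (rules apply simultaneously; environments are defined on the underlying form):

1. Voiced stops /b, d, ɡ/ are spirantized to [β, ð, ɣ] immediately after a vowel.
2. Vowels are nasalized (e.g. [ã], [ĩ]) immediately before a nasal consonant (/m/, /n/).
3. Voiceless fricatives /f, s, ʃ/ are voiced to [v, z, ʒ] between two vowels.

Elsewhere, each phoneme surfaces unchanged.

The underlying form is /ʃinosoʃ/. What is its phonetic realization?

[ʃĩnozoʃ]

/ʃ/ (word-initial) is in the target of rule 3 but the environment (between two vowels) is not met → [ʃ].
/i/ — between /ʃ/ and /n/, before a nasal consonant — surfaces as [ĩ] (rule 2).
/n/ (between /i/ and /o/): no rule targets it → [n].
/o/ (between /n/ and /s/) fails the environment for rule 2, so it stays [o].
/s/ (between /o/ and /o/) occurs between two vowels → [z] by rule 3.
/o/ — between /s/ and /ʃ/; rule 2 does not apply here → [o].
/ʃ/ (word-final) is in the target of rule 3 but the environment (between two vowels) is not met → [ʃ].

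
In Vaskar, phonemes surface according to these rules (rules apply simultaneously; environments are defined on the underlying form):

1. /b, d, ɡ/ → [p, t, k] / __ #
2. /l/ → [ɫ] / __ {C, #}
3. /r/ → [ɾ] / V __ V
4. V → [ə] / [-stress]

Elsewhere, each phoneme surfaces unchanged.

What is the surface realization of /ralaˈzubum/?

[rələˈzubəm]

/r/ (word-initial) is in the target of rule 3 but the environment (between two vowels) is not met → [r].
/a/ (between /r/ and /l/) occurs in an unstressed syllable → [ə] by rule 4.
/l/ — between /a/ and /a/; rule 2 does not apply here → [l].
/a/ (between /l/ and /z/) occurs in an unstressed syllable → [ə] by rule 4.
/u/ (between /z/ and /b/) is in the target of rule 4 but the environment (in an unstressed syllable) is not met → [u].
/b/ (between /u/ and /u/) is in the target of rule 1 but the environment (word-finally) is not met → [b].
/u/ — between /b/ and /m/, in an unstressed syllable — surfaces as [ə] (rule 4).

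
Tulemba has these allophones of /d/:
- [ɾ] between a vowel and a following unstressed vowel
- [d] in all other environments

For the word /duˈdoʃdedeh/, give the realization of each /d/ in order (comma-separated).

[d], [d], [d], [ɾ]

Occurrence 1 (position 1): no conditioning environment matches → elsewhere allophone [d].
Occurrence 2 (position 3): no conditioning environment matches → elsewhere allophone [d].
Occurrence 3 (position 6): no conditioning environment matches → elsewhere allophone [d].
Occurrence 4 (position 8): between a vowel and a following unstressed vowel → [ɾ].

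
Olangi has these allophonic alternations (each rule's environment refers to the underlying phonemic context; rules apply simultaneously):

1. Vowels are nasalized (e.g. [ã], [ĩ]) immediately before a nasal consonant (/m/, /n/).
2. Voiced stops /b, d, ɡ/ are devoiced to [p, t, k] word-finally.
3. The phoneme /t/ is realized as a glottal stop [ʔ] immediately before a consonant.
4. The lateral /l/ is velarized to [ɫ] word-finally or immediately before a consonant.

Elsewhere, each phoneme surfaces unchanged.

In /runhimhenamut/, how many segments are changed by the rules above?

4

Segments that undergo a rule: /u/ → [ũ] (rule 1); /i/ → [ĩ] (rule 1); /e/ → [ẽ] (rule 1); /a/ → [ã] (rule 1).
All other segments surface unchanged.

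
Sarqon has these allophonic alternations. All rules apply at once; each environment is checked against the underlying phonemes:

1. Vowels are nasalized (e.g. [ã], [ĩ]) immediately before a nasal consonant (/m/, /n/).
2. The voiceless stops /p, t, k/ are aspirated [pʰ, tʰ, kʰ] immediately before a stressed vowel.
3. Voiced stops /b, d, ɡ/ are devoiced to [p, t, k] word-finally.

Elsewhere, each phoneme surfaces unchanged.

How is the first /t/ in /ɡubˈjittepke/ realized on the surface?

[t]

/t/ — between /i/ and /t/; rule 2 does not apply here → [t].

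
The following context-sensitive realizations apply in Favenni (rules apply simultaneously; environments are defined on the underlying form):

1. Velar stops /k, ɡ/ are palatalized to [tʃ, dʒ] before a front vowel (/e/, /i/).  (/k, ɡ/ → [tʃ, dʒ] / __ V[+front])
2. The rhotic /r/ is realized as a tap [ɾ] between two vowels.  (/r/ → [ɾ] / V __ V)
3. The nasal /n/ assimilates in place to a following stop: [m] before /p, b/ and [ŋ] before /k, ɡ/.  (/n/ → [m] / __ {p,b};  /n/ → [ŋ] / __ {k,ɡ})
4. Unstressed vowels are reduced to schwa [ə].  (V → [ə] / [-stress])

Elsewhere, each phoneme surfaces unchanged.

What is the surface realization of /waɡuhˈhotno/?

/w/ — not in any rule's target class → [w].
/a/ meets the environment for rule 4 (in an unstressed syllable) → [ə].
/ɡ/ (between /a/ and /u/): rule 1 targets it, but not before a front vowel → unchanged [ɡ].
/u/ meets the environment for rule 4 (in an unstressed syllable) → [ə].
/h/ (between /u/ and /h/) is unaffected → [h].
/h/ (between /h/ and /o/): no rule targets it → [h].
/o/ (between /h/ and /t/): rule 4 targets it, but not in an unstressed syllable → unchanged [o].
/t/ — not in any rule's target class → [t].
/n/ (between /t/ and /o/) is in the target of rule 3 but the environment (before a labial or velar stop) is not met → [n].
/o/ (word-final): in an unstressed syllable, so rule 4 applies → [ə].

[wəɡəhˈhotnə]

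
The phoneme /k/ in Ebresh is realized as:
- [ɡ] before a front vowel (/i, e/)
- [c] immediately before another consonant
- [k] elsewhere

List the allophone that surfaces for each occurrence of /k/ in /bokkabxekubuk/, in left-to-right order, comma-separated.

Occurrence 1 (position 3): immediately before another consonant → [c].
Occurrence 2 (position 4): no conditioning environment matches → elsewhere allophone [k].
Occurrence 3 (position 9): no conditioning environment matches → elsewhere allophone [k].
Occurrence 4 (position 13): no conditioning environment matches → elsewhere allophone [k].

[c], [k], [k], [k]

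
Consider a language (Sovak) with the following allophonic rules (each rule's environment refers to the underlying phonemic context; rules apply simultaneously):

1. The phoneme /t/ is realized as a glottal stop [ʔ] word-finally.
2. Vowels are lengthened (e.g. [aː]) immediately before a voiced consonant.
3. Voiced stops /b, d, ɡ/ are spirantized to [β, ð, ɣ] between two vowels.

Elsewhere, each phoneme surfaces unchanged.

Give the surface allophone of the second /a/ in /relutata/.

[a]

/a/ (word-final) fails the environment for rule 2, so it stays [a].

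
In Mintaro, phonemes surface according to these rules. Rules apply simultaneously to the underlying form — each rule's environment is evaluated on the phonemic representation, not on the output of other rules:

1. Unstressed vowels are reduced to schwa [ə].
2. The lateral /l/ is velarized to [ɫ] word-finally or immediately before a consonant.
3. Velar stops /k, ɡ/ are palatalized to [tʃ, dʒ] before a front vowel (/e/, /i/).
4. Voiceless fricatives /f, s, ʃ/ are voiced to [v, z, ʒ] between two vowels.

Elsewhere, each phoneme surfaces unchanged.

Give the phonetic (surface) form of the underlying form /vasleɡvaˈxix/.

[vəsləɡvəˈxix]

/v/ stays [v].
/a/ meets the environment for rule 1 (in an unstressed syllable) → [ə].
/s/ (between /a/ and /l/): rule 4 targets it, but not between two vowels → unchanged [s].
/l/ (between /s/ and /e/) fails the environment for rule 2, so it stays [l].
/e/ — between /l/ and /ɡ/, in an unstressed syllable — surfaces as [ə] (rule 1).
/ɡ/ (between /e/ and /v/) fails the environment for rule 3, so it stays [ɡ].
/v/ — not in any rule's target class → [v].
/a/ (between /v/ and /x/) occurs in an unstressed syllable → [ə] by rule 1.
/x/ (between /a/ and /i/): no rule targets it → [x].
/i/ — between /x/ and /x/; rule 1 does not apply here → [i].
/x/ stays [x].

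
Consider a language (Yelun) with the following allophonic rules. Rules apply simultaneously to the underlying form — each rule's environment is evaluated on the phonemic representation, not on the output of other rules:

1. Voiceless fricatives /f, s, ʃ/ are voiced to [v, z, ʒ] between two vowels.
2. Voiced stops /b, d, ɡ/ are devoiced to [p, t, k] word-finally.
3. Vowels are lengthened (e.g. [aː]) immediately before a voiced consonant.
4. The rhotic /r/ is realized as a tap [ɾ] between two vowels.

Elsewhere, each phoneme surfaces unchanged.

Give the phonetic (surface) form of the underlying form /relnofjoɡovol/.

[reːlnofjoːɡoːvoːl]

/r/ (word-initial) fails the environment for rule 4, so it stays [r].
/e/ — between /r/ and /l/, before a voiced consonant — surfaces as [eː] (rule 3).
/l/ (between /e/ and /n/): no rule targets it → [l].
/n/ (between /l/ and /o/): no rule targets it → [n].
/o/ (between /n/ and /f/) fails the environment for rule 3, so it stays [o].
/f/ (between /o/ and /j/) fails the environment for rule 1, so it stays [f].
/j/ (between /f/ and /o/): no rule targets it → [j].
/o/ (between /j/ and /ɡ/): before a voiced consonant, so rule 3 applies → [oː].
/ɡ/ — between /o/ and /o/; rule 2 does not apply here → [ɡ].
/o/ — between /ɡ/ and /v/, before a voiced consonant — surfaces as [oː] (rule 3).
/v/ stays [v].
/o/ — between /v/ and /l/, before a voiced consonant — surfaces as [oː] (rule 3).
/l/ — not in any rule's target class → [l].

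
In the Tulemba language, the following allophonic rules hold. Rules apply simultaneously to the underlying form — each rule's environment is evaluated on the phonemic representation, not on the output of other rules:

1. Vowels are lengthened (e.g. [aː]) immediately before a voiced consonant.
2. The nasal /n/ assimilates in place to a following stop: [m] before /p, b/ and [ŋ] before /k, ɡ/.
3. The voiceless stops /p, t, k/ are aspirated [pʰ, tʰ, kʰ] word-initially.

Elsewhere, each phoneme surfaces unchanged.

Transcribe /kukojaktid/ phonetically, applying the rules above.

Rule 3 applies to /k/ (word-initial: word-initially) → [kʰ].
/u/ (between /k/ and /k/) is in the target of rule 1 but the environment (before a voiced consonant) is not met → [u].
/k/ — between /u/ and /o/; rule 3 does not apply here → [k].
/o/ — between /k/ and /j/, before a voiced consonant — surfaces as [oː] (rule 1).
/j/ — not in any rule's target class → [j].
/a/ (between /j/ and /k/) fails the environment for rule 1, so it stays [a].
/k/ (between /a/ and /t/) fails the environment for rule 3, so it stays [k].
/t/ (between /k/ and /i/): rule 3 targets it, but not word-initially → unchanged [t].
/i/ meets the environment for rule 1 (before a voiced consonant) → [iː].
/d/ (word-final): no rule targets it → [d].

[kʰukoːjaktiːd]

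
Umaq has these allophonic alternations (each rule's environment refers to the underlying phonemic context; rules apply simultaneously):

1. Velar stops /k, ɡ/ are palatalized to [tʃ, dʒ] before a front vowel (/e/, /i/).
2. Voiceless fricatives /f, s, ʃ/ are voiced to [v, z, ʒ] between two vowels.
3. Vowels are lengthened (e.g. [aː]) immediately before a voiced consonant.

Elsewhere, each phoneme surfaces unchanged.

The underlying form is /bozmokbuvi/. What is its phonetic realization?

/b/ (word-initial) is unaffected → [b].
/o/ meets the environment for rule 3 (before a voiced consonant) → [oː].
/z/ — not in any rule's target class → [z].
/m/ stays [m].
/o/ (between /m/ and /k/) fails the environment for rule 3, so it stays [o].
/k/ (between /o/ and /b/) is in the target of rule 1 but the environment (before a front vowel) is not met → [k].
/b/ — not in any rule's target class → [b].
/u/ (between /b/ and /v/) occurs before a voiced consonant → [uː] by rule 3.
/v/ (between /u/ and /i/): no rule targets it → [v].
/i/ (word-final) is in the target of rule 3 but the environment (before a voiced consonant) is not met → [i].

[boːzmokbuːvi]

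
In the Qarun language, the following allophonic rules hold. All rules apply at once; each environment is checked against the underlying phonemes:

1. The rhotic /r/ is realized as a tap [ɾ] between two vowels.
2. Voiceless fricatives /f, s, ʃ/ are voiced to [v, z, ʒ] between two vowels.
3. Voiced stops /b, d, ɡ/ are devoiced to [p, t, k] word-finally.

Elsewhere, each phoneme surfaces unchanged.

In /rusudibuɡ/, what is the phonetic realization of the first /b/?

/b/ — between /i/ and /u/; rule 3 does not apply here → [b].

[b]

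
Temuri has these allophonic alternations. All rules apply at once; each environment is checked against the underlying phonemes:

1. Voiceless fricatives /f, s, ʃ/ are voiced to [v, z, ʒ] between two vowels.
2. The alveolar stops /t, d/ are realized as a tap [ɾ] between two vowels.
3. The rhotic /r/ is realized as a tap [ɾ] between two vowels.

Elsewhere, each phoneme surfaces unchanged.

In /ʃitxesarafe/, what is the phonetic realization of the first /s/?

[z]

Rule 1 applies to /s/ (between /e/ and /a/: between two vowels) → [z].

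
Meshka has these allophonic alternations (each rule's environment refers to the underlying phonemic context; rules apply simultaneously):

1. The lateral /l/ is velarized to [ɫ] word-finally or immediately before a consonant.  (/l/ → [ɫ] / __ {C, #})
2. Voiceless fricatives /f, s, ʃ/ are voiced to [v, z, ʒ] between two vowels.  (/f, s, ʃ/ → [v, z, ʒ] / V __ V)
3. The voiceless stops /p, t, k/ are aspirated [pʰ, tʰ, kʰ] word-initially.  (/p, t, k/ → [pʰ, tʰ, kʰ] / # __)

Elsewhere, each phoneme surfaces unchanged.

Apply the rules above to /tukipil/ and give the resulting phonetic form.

[tʰukipiɫ]

/t/ (word-initial): word-initially, so rule 3 applies → [tʰ].
/u/ (between /t/ and /k/) is unaffected → [u].
/k/ (between /u/ and /i/): rule 3 targets it, but not word-initially → unchanged [k].
/i/ stays [i].
/p/ (between /i/ and /i/) fails the environment for rule 3, so it stays [p].
/i/ — not in any rule's target class → [i].
/l/ (word-final) occurs word-finally or immediately before a consonant → [ɫ] by rule 1.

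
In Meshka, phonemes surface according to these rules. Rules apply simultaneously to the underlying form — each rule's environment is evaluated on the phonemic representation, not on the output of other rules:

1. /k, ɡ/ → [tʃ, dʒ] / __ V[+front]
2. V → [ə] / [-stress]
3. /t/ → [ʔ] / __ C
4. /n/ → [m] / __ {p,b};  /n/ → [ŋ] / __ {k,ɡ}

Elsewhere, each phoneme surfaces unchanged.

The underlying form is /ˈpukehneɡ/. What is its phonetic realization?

/p/ (word-initial): no rule targets it → [p].
/u/ (between /p/ and /k/): rule 2 targets it, but not in an unstressed syllable → unchanged [u].
/k/ — between /u/ and /e/, before a front vowel — surfaces as [tʃ] (rule 1).
/e/ (between /k/ and /h/): in an unstressed syllable, so rule 2 applies → [ə].
/h/ — not in any rule's target class → [h].
/n/ (between /h/ and /e/) fails the environment for rule 4, so it stays [n].
/e/ meets the environment for rule 2 (in an unstressed syllable) → [ə].
/ɡ/ — word-final; rule 1 does not apply here → [ɡ].

[ˈputʃəhnəɡ]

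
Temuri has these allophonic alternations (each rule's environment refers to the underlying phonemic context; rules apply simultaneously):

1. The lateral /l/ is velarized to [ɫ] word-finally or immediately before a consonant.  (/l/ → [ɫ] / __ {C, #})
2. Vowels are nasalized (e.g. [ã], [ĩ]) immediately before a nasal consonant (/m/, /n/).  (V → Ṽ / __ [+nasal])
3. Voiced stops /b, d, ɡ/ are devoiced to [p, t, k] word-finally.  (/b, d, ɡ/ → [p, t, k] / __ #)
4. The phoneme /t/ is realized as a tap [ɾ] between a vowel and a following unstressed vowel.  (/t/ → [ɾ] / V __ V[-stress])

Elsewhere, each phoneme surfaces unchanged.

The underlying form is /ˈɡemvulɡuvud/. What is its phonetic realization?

/ɡ/ — word-initial; rule 3 does not apply here → [ɡ].
/e/ — between /ɡ/ and /m/, before a nasal consonant — surfaces as [ẽ] (rule 2).
/m/ (between /e/ and /v/) is unaffected → [m].
/v/ (between /m/ and /u/) is unaffected → [v].
/u/ — between /v/ and /l/; rule 2 does not apply here → [u].
/l/ meets the environment for rule 1 (word-finally or immediately before a consonant) → [ɫ].
/ɡ/ (between /l/ and /u/): rule 3 targets it, but not word-finally → unchanged [ɡ].
/u/ (between /ɡ/ and /v/) fails the environment for rule 2, so it stays [u].
/v/ (between /u/ and /u/): no rule targets it → [v].
/u/ (between /v/ and /d/) fails the environment for rule 2, so it stays [u].
/d/ (word-final) occurs word-finally → [t] by rule 3.

[ˈɡẽmvuɫɡuvut]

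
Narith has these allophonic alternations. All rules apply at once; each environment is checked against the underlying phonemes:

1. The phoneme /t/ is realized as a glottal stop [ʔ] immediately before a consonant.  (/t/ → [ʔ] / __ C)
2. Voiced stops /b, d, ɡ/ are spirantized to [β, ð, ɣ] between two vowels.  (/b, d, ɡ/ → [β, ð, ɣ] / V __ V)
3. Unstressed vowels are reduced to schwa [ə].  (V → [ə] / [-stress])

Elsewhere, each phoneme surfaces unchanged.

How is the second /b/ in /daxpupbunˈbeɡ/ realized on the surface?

[b]

/b/ (between /n/ and /e/): rule 2 targets it, but not between two vowels → unchanged [b].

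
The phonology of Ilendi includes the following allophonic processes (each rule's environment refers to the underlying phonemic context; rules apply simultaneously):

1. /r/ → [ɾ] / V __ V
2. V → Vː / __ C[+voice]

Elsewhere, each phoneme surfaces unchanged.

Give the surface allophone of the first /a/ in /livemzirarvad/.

/a/ — between /r/ and /r/, before a voiced consonant — surfaces as [aː] (rule 2).

[aː]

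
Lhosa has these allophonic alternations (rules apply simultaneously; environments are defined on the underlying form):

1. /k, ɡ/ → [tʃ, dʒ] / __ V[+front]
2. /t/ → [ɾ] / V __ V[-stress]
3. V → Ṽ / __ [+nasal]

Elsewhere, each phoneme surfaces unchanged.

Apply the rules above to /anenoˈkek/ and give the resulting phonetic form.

[ãnẽnoˈtʃek]

Rule 3 applies to /a/ (word-initial: before a nasal consonant) → [ã].
/n/ stays [n].
/e/ — between /n/ and /n/, before a nasal consonant — surfaces as [ẽ] (rule 3).
/n/ (between /e/ and /o/) is unaffected → [n].
/o/ (between /n/ and /k/) is in the target of rule 3 but the environment (before a nasal consonant) is not met → [o].
/k/ — between /o/ and /e/, before a front vowel — surfaces as [tʃ] (rule 1).
/e/ (between /k/ and /k/): rule 3 targets it, but not before a nasal consonant → unchanged [e].
/k/ — word-final; rule 1 does not apply here → [k].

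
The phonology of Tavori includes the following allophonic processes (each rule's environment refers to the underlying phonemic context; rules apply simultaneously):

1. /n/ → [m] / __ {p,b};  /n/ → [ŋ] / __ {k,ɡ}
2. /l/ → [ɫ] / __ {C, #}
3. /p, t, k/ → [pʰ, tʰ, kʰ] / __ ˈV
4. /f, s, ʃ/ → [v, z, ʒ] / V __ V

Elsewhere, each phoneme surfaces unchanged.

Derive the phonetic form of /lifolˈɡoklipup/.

[livoɫˈɡoklipup]

/l/ — word-initial; rule 2 does not apply here → [l].
/i/ — not in any rule's target class → [i].
/f/ meets the environment for rule 4 (between two vowels) → [v].
/o/ (between /f/ and /l/): no rule targets it → [o].
Rule 2 applies to /l/ (between /o/ and /ɡ/: word-finally or immediately before a consonant) → [ɫ].
/ɡ/ (between /l/ and /o/) is unaffected → [ɡ].
/o/ stays [o].
/k/ — between /o/ and /l/; rule 3 does not apply here → [k].
/l/ (between /k/ and /i/) is in the target of rule 2 but the environment (word-finally or immediately before a consonant) is not met → [l].
/i/ stays [i].
/p/ (between /i/ and /u/): rule 3 targets it, but not immediately before a stressed vowel → unchanged [p].
/u/ — not in any rule's target class → [u].
/p/ — word-final; rule 3 does not apply here → [p].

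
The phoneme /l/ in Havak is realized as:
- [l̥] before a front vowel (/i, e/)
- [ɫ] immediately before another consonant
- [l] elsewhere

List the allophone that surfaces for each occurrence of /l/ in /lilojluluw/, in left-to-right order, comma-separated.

Occurrence 1 (position 1): before a front vowel (/i, e/) → [l̥].
Occurrence 2 (position 3): no conditioning environment matches → elsewhere allophone [l].
Occurrence 3 (position 6): no conditioning environment matches → elsewhere allophone [l].
Occurrence 4 (position 8): no conditioning environment matches → elsewhere allophone [l].

[l̥], [l], [l], [l]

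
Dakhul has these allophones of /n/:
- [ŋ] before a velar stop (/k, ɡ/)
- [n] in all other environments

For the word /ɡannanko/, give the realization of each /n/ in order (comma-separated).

[n], [n], [ŋ]

Occurrence 1 (position 3): no conditioning environment matches → elsewhere allophone [n].
Occurrence 2 (position 4): no conditioning environment matches → elsewhere allophone [n].
Occurrence 3 (position 6): before a velar stop → [ŋ].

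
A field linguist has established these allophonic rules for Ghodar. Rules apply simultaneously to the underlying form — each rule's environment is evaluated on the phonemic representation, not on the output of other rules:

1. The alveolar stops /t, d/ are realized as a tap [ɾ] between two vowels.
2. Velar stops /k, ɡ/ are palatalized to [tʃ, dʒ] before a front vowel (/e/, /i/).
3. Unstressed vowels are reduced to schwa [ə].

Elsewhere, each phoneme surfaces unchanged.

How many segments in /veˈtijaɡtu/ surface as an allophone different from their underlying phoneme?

Segments that undergo a rule: /e/ → [ə] (rule 3); /t/ → [ɾ] (rule 1); /a/ → [ə] (rule 3); /u/ → [ə] (rule 3).
All other segments surface unchanged.

4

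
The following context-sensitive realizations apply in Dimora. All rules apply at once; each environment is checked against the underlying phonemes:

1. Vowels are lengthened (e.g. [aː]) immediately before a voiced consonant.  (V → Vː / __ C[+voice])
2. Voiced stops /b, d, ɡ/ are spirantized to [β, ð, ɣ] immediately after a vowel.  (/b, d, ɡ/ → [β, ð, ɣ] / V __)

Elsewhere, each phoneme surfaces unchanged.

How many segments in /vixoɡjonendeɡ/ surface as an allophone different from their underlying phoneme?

6

Segments that undergo a rule: /o/ → [oː] (rule 1); /ɡ/ → [ɣ] (rule 2); /o/ → [oː] (rule 1); /e/ → [eː] (rule 1); /e/ → [eː] (rule 1); /ɡ/ → [ɣ] (rule 2).
All other segments surface unchanged.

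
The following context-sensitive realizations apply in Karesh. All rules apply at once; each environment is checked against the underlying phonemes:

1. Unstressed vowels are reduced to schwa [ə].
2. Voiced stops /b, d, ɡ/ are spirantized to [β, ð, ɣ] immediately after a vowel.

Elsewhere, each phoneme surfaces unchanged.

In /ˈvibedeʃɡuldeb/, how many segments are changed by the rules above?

7

Segments that undergo a rule: /b/ → [β] (rule 2); /e/ → [ə] (rule 1); /d/ → [ð] (rule 2); /e/ → [ə] (rule 1); /u/ → [ə] (rule 1); /e/ → [ə] (rule 1); /b/ → [β] (rule 2).
All other segments surface unchanged.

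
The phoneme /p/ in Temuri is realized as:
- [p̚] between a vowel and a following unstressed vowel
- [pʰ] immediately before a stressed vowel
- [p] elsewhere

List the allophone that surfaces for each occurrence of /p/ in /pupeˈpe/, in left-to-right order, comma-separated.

Occurrence 1 (position 1): no conditioning environment matches → elsewhere allophone [p].
Occurrence 2 (position 3): between a vowel and a following unstressed vowel → [p̚].
Occurrence 3 (position 5): immediately before a stressed vowel → [pʰ].

[p], [p̚], [pʰ]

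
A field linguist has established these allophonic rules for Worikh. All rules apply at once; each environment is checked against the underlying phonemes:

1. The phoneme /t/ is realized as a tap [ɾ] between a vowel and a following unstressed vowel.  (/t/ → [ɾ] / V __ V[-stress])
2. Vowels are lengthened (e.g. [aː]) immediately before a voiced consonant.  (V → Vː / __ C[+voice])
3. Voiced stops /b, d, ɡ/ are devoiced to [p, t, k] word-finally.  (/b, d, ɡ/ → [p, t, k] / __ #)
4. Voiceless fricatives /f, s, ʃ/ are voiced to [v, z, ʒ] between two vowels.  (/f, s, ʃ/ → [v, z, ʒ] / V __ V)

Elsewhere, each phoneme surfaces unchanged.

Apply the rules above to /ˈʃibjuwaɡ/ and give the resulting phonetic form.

[ˈʃiːbjuːwaːk]

/ʃ/ (word-initial) is in the target of rule 4 but the environment (between two vowels) is not met → [ʃ].
Rule 2 applies to /i/ (between /ʃ/ and /b/: before a voiced consonant) → [iː].
/b/ (between /i/ and /j/) is in the target of rule 3 but the environment (word-finally) is not met → [b].
/j/ stays [j].
/u/ meets the environment for rule 2 (before a voiced consonant) → [uː].
/w/ (between /u/ and /a/): no rule targets it → [w].
/a/ (between /w/ and /ɡ/): before a voiced consonant, so rule 2 applies → [aː].
Rule 3 applies to /ɡ/ (word-final: word-finally) → [k].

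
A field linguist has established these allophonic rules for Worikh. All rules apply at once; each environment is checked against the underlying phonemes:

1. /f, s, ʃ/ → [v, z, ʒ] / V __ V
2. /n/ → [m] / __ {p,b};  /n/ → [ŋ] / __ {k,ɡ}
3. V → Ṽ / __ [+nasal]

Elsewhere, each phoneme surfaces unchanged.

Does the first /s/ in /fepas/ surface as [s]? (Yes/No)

/s/ (word-final): rule 1 targets it, but not between two vowels → unchanged [s].
The actual realization is [s], which matches [s].

Yes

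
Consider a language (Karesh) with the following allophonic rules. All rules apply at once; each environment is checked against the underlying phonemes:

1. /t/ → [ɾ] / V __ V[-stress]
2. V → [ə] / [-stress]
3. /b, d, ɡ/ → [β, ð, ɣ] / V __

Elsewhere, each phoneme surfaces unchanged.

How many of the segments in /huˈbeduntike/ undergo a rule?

Segments that undergo a rule: /u/ → [ə] (rule 2); /b/ → [β] (rule 3); /d/ → [ð] (rule 3); /u/ → [ə] (rule 2); /i/ → [ə] (rule 2); /e/ → [ə] (rule 2).
All other segments surface unchanged.

6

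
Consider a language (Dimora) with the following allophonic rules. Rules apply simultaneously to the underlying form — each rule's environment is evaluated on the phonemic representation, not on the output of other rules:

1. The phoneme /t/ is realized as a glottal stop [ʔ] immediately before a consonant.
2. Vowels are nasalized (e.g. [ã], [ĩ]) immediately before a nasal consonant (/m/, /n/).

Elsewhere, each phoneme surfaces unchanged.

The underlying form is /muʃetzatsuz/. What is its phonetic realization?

[muʃeʔzaʔsuz]

/m/ (word-initial) is unaffected → [m].
/u/ (between /m/ and /ʃ/) is in the target of rule 2 but the environment (before a nasal consonant) is not met → [u].
/ʃ/ — not in any rule's target class → [ʃ].
/e/ (between /ʃ/ and /t/) fails the environment for rule 2, so it stays [e].
/t/ (between /e/ and /z/): immediately before a consonant, so rule 1 applies → [ʔ].
/z/ (between /t/ and /a/): no rule targets it → [z].
/a/ (between /z/ and /t/) fails the environment for rule 2, so it stays [a].
/t/ (between /a/ and /s/): immediately before a consonant, so rule 1 applies → [ʔ].
/s/ (between /t/ and /u/): no rule targets it → [s].
/u/ (between /s/ and /z/): rule 2 targets it, but not before a nasal consonant → unchanged [u].
/z/ (word-final): no rule targets it → [z].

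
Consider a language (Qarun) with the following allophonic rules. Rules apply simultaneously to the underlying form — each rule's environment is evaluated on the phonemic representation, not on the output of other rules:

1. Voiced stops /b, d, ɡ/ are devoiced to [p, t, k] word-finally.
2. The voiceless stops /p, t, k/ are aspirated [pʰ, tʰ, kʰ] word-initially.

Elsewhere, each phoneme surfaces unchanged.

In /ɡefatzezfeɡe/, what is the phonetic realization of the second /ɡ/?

[ɡ]

/ɡ/ (between /e/ and /e/): rule 1 targets it, but not word-finally → unchanged [ɡ].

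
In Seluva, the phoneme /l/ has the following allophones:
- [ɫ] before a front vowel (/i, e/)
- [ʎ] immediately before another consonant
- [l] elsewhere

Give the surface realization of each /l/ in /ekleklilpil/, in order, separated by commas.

[ɫ], [ɫ], [ʎ], [l]

Occurrence 1 (position 3): before a front vowel (/i, e/) → [ɫ].
Occurrence 2 (position 6): before a front vowel (/i, e/) → [ɫ].
Occurrence 3 (position 8): immediately before another consonant → [ʎ].
Occurrence 4 (position 11): no conditioning environment matches → elsewhere allophone [l].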